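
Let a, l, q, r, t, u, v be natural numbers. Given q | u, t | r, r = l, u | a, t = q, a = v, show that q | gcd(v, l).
a = v and u | a, so u | v. Since q | u, q | v. t = q and t | r, so q | r. Since r = l, q | l. Since q | v, q | gcd(v, l).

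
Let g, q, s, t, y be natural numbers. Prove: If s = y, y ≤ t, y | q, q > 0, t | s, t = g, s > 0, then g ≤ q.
t | s and s > 0, thus t ≤ s. s = y, so t ≤ y. y ≤ t, so y = t. Since t = g, y = g. Since y | q and q > 0, y ≤ q. Because y = g, g ≤ q.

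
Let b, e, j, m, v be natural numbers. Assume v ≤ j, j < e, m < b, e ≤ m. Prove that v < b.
v ≤ j and j < e, hence v < e. Since e ≤ m, v < m. Since m < b, v < b.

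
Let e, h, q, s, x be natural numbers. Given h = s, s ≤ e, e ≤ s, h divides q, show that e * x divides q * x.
s ≤ e and e ≤ s, so s = e. h = s, so h = e. Since h divides q, e divides q. Then e * x divides q * x.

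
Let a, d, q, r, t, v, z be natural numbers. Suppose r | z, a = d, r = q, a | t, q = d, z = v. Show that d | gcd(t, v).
a = d and a | t, hence d | t. From r = q and q = d, r = d. z = v and r | z, therefore r | v. r = d, so d | v. Since d | t, d | gcd(t, v).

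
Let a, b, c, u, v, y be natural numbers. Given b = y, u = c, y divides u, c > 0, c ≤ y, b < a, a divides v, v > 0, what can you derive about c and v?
c < v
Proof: Since u = c and y divides u, y divides c. c > 0, so y ≤ c. c ≤ y, so y = c. b = y, so b = c. From a divides v and v > 0, a ≤ v. Since b < a, b < v. b = c, so c < v.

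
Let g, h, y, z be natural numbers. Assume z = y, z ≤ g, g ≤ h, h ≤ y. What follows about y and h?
y = h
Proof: z = y and z ≤ g, so y ≤ g. Since g ≤ h, y ≤ h. Since h ≤ y, y = h.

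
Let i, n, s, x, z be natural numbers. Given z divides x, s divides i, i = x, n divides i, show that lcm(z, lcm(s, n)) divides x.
s divides i and n divides i, thus lcm(s, n) divides i. Since i = x, lcm(s, n) divides x. z divides x, so lcm(z, lcm(s, n)) divides x.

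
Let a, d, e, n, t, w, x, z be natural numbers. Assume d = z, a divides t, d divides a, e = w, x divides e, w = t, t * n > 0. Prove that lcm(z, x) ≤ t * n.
d = z and d divides a, hence z divides a. Since a divides t, z divides t. e = w and w = t, so e = t. Since x divides e, x divides t. z divides t, so lcm(z, x) divides t. Then lcm(z, x) divides t * n. Since t * n > 0, lcm(z, x) ≤ t * n.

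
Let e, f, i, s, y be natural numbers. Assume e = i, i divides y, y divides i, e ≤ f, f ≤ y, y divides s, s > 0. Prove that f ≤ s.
i divides y and y divides i, so i = y. e = i, so e = y. Since e ≤ f, y ≤ f. f ≤ y, so y = f. y divides s and s > 0, hence y ≤ s. Since y = f, f ≤ s.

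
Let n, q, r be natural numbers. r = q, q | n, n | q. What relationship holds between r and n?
r = n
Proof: Since q | n and n | q, q = n. Since r = q, r = n.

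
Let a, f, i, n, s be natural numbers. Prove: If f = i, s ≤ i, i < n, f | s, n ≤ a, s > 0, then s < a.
f = i and f | s, therefore i | s. Because s > 0, i ≤ s. s ≤ i, so i = s. i < n and n ≤ a, thus i < a. i = s, so s < a.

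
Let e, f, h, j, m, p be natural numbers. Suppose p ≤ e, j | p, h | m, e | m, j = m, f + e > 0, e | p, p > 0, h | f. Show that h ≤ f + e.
e | p and p > 0, so e ≤ p. p ≤ e, so p = e. j | p, so j | e. Since j = m, m | e. Since e | m, m = e. Since h | m, h | e. Since h | f, h | f + e. Since f + e > 0, h ≤ f + e.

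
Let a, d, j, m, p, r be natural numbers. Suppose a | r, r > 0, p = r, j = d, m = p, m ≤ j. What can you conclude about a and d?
a ≤ d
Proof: a | r and r > 0, therefore a ≤ r. From m = p and m ≤ j, p ≤ j. Since j = d, p ≤ d. Since p = r, r ≤ d. Since a ≤ r, a ≤ d.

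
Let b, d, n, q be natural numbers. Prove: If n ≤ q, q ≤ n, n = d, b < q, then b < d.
Because q ≤ n and n ≤ q, q = n. Since n = d, q = d. From b < q, b < d.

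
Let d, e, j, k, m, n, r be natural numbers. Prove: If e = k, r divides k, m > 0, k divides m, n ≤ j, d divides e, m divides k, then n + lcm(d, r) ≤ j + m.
Because k divides m and m divides k, k = m. Since e = k and d divides e, d divides k. r divides k, so lcm(d, r) divides k. Since k = m, lcm(d, r) divides m. m > 0, so lcm(d, r) ≤ m. Since n ≤ j, n + lcm(d, r) ≤ j + m.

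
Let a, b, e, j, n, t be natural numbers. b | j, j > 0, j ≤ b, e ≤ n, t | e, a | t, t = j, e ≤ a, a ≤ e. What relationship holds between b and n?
b ≤ n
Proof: Because b | j and j > 0, b ≤ j. Since j ≤ b, j = b. t = j, so t = b. a ≤ e and e ≤ a, hence a = e. Since a | t, e | t. Since t | e, e = t. Since e ≤ n, t ≤ n. From t = b, b ≤ n.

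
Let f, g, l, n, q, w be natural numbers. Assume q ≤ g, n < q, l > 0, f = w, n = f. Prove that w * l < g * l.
Since n = f and f = w, n = w. Since n < q, w < q. Since q ≤ g, w < g. Since l > 0, by multiplying by a positive, w * l < g * l.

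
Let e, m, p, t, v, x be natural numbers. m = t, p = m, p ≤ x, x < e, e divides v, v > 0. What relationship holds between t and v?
t < v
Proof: p ≤ x and x < e, thus p < e. Since p = m, m < e. m = t, so t < e. Since e divides v and v > 0, e ≤ v. t < e, so t < v.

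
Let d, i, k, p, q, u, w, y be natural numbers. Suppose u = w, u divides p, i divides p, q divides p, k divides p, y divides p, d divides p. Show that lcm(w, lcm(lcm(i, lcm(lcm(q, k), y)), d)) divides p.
Because u = w and u divides p, w divides p. q divides p and k divides p, therefore lcm(q, k) divides p. Because y divides p, lcm(lcm(q, k), y) divides p. Since i divides p, lcm(i, lcm(lcm(q, k), y)) divides p. Since d divides p, lcm(lcm(i, lcm(lcm(q, k), y)), d) divides p. w divides p, so lcm(w, lcm(lcm(i, lcm(lcm(q, k), y)), d)) divides p.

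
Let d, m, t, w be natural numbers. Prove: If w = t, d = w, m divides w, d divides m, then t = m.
d = w and d divides m, hence w divides m. Because m divides w, m = w. w = t, so m = t. Then t = m.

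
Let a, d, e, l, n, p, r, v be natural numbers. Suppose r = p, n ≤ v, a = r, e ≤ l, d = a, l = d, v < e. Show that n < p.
n ≤ v and v < e, hence n < e. d = a and a = r, therefore d = r. l = d and e ≤ l, so e ≤ d. Since d = r, e ≤ r. Since n < e, n < r. From r = p, n < p.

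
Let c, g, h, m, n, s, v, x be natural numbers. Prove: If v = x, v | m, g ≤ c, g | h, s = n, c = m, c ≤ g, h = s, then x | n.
v = x and v | m, thus x | m. g ≤ c and c ≤ g, hence g = c. c = m, so g = m. g | h, so m | h. Since h = s, m | s. s = n, so m | n. x | m, so x | n.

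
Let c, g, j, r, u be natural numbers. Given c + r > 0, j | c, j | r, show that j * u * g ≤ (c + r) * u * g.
j | c and j | r, so j | c + r. c + r > 0, so j ≤ c + r. Then j * u ≤ (c + r) * u. Then j * u * g ≤ (c + r) * u * g.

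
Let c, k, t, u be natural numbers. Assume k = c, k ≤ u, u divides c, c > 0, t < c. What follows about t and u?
t < u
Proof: Since k = c and k ≤ u, c ≤ u. Because u divides c and c > 0, u ≤ c. c ≤ u, so c = u. Since t < c, t < u.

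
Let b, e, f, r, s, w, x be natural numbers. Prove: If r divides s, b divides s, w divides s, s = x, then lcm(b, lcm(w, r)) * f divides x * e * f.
w divides s and r divides s, thus lcm(w, r) divides s. b divides s, so lcm(b, lcm(w, r)) divides s. s = x, so lcm(b, lcm(w, r)) divides x. Then lcm(b, lcm(w, r)) divides x * e. Then lcm(b, lcm(w, r)) * f divides x * e * f.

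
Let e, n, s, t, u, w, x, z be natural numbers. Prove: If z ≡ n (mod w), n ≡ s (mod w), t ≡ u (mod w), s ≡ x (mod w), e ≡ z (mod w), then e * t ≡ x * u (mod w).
e ≡ z (mod w) and z ≡ n (mod w), hence e ≡ n (mod w). Since n ≡ s (mod w), e ≡ s (mod w). s ≡ x (mod w), so e ≡ x (mod w). Since t ≡ u (mod w), e * t ≡ x * u (mod w).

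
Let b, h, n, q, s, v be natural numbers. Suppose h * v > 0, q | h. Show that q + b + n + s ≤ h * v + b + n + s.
Since q | h, q | h * v. Since h * v > 0, q ≤ h * v. Then q + b ≤ h * v + b. Then q + b + n ≤ h * v + b + n. Then q + b + n + s ≤ h * v + b + n + s.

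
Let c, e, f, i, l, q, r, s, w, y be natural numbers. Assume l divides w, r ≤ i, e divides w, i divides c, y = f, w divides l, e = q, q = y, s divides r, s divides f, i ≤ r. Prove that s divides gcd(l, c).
Because e = q and q = y, e = y. Since y = f, e = f. Because w divides l and l divides w, w = l. Since e divides w, e divides l. Since e = f, f divides l. s divides f, so s divides l. Because r ≤ i and i ≤ r, r = i. s divides r, so s divides i. i divides c, so s divides c. Since s divides l, s divides gcd(l, c).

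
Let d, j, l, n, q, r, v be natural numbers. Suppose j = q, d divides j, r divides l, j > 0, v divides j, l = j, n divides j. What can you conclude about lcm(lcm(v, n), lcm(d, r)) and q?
lcm(lcm(v, n), lcm(d, r)) ≤ q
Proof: Because v divides j and n divides j, lcm(v, n) divides j. Since l = j and r divides l, r divides j. d divides j, so lcm(d, r) divides j. lcm(v, n) divides j, so lcm(lcm(v, n), lcm(d, r)) divides j. j > 0, so lcm(lcm(v, n), lcm(d, r)) ≤ j. Since j = q, lcm(lcm(v, n), lcm(d, r)) ≤ q.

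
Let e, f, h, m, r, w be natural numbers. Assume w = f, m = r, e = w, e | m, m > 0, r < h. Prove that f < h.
e = w and e | m, thus w | m. From m > 0, w ≤ m. Since m = r, w ≤ r. Since w = f, f ≤ r. r < h, so f < h.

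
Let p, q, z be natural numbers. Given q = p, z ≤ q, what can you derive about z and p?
z ≤ p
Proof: q = p and z ≤ q. By substitution, z ≤ p.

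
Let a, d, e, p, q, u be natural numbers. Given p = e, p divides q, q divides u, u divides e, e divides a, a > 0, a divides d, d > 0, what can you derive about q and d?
q ≤ d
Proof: Because p = e and p divides q, e divides q. q divides u and u divides e, hence q divides e. From e divides q, e = q. e divides a and a > 0, therefore e ≤ a. a divides d and d > 0, thus a ≤ d. e ≤ a, so e ≤ d. Since e = q, q ≤ d.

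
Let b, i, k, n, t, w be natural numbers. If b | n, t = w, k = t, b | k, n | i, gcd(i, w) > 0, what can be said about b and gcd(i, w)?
b ≤ gcd(i, w)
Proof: b | n and n | i, thus b | i. k = t and b | k, therefore b | t. Since t = w, b | w. Since b | i, b | gcd(i, w). Since gcd(i, w) > 0, b ≤ gcd(i, w).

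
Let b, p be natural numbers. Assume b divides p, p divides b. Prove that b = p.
From b divides p and p divides b, by mutual divisibility, b = p.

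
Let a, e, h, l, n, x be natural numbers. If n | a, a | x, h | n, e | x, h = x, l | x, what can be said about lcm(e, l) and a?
lcm(e, l) | a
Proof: h | n and n | a, thus h | a. Since h = x, x | a. Since a | x, x = a. e | x and l | x, hence lcm(e, l) | x. x = a, so lcm(e, l) | a.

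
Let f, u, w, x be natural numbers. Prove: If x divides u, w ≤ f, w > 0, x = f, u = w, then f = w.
From u = w and x divides u, x divides w. Because x = f, f divides w. Since w > 0, f ≤ w. w ≤ f, so f = w.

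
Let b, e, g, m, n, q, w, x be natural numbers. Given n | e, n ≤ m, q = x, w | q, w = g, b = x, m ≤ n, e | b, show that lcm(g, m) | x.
Because q = x and w | q, w | x. Since w = g, g | x. n ≤ m and m ≤ n, therefore n = m. n | e and e | b, thus n | b. b = x, so n | x. Since n = m, m | x. g | x, so lcm(g, m) | x.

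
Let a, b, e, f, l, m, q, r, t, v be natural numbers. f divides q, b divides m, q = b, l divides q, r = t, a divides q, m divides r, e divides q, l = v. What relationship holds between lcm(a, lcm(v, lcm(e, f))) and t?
lcm(a, lcm(v, lcm(e, f))) divides t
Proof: l = v and l divides q, thus v divides q. e divides q and f divides q, hence lcm(e, f) divides q. Since v divides q, lcm(v, lcm(e, f)) divides q. a divides q, so lcm(a, lcm(v, lcm(e, f))) divides q. Because q = b, lcm(a, lcm(v, lcm(e, f))) divides b. b divides m and m divides r, so b divides r. Since r = t, b divides t. Since lcm(a, lcm(v, lcm(e, f))) divides b, lcm(a, lcm(v, lcm(e, f))) divides t.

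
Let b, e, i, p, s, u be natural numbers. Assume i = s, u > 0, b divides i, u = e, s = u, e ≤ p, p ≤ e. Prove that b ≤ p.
e ≤ p and p ≤ e, hence e = p. Since u = e, u = p. Because i = s and s = u, i = u. b divides i, so b divides u. u > 0, so b ≤ u. Since u = p, b ≤ p.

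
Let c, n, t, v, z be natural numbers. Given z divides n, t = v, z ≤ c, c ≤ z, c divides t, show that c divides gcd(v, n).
t = v and c divides t, hence c divides v. z ≤ c and c ≤ z, so z = c. z divides n, so c divides n. Since c divides v, c divides gcd(v, n).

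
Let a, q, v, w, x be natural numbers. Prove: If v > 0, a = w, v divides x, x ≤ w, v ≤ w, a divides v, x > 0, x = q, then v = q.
v divides x and x > 0, hence v ≤ x. Because a divides v and v > 0, a ≤ v. a = w, so w ≤ v. Since v ≤ w, w = v. Since x ≤ w, x ≤ v. v ≤ x, so v = x. Since x = q, v = q.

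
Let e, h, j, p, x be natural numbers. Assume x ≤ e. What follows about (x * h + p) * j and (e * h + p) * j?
(x * h + p) * j ≤ (e * h + p) * j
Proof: From x ≤ e, by multiplying by a non-negative, x * h ≤ e * h. Then x * h + p ≤ e * h + p. By multiplying by a non-negative, (x * h + p) * j ≤ (e * h + p) * j.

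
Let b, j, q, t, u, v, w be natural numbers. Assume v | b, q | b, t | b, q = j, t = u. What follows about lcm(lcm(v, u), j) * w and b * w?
lcm(lcm(v, u), j) * w | b * w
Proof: Because t = u and t | b, u | b. v | b, so lcm(v, u) | b. q = j and q | b, so j | b. Since lcm(v, u) | b, lcm(lcm(v, u), j) | b. Then lcm(lcm(v, u), j) * w | b * w.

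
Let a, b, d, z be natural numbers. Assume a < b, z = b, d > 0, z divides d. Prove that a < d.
z = b and z divides d, hence b divides d. From d > 0, b ≤ d. a < b, so a < d.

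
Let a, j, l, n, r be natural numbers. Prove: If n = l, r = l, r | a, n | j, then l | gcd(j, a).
Since n = l and n | j, l | j. r = l and r | a, thus l | a. l | j, so l | gcd(j, a).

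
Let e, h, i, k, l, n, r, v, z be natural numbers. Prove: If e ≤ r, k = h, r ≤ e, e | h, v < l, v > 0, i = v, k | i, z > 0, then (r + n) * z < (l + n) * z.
e ≤ r and r ≤ e, so e = r. Because k = h and k | i, h | i. e | h, so e | i. i = v, so e | v. Since v > 0, e ≤ v. e = r, so r ≤ v. Since v < l, r < l. Then r + n < l + n. z > 0, so (r + n) * z < (l + n) * z.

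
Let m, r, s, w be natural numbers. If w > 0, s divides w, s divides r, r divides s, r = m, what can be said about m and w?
m ≤ w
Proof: s divides r and r divides s, hence s = r. r = m, so s = m. s divides w, so m divides w. w > 0, so m ≤ w.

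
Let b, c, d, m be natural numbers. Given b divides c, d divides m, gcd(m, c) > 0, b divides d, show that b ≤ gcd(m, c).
b divides d and d divides m, so b divides m. b divides c, so b divides gcd(m, c). gcd(m, c) > 0, so b ≤ gcd(m, c).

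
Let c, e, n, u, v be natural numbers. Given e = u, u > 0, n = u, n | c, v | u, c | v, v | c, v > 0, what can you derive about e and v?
e = v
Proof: From c | v and v | c, c = v. Since n | c, n | v. n = u, so u | v. Since v > 0, u ≤ v. From v | u and u > 0, v ≤ u. Since u ≤ v, u = v. Since e = u, e = v.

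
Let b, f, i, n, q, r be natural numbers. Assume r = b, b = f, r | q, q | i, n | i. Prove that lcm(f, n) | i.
r = b and b = f, thus r = f. Because r | q and q | i, r | i. Since r = f, f | i. n | i, so lcm(f, n) | i.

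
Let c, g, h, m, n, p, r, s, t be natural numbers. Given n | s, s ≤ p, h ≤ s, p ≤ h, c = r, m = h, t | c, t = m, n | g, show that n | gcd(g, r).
s ≤ p and p ≤ h, therefore s ≤ h. Because h ≤ s, s = h. Since n | s, n | h. t = m and t | c, so m | c. Because m = h, h | c. c = r, so h | r. Because n | h, n | r. Since n | g, n | gcd(g, r).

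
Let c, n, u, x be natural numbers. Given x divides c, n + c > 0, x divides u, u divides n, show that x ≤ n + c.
From x divides u and u divides n, x divides n. Since x divides c, x divides n + c. n + c > 0, so x ≤ n + c.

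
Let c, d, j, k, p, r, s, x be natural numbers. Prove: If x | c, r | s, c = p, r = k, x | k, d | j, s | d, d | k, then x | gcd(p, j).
c = p and x | c, therefore x | p. Because r | s and s | d, r | d. From r = k, k | d. Since d | k, d = k. d | j, so k | j. x | k, so x | j. Since x | p, x | gcd(p, j).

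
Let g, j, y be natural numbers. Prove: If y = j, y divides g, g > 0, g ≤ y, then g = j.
y divides g and g > 0, hence y ≤ g. From g ≤ y, g = y. Since y = j, g = j.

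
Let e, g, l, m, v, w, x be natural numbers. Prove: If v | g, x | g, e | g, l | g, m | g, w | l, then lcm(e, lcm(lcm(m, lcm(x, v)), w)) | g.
x | g and v | g, thus lcm(x, v) | g. m | g, so lcm(m, lcm(x, v)) | g. Because w | l and l | g, w | g. Since lcm(m, lcm(x, v)) | g, lcm(lcm(m, lcm(x, v)), w) | g. e | g, so lcm(e, lcm(lcm(m, lcm(x, v)), w)) | g.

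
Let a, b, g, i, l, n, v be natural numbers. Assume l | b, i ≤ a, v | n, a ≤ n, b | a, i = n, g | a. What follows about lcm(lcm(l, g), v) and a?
lcm(lcm(l, g), v) | a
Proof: l | b and b | a, hence l | a. Because g | a, lcm(l, g) | a. From i = n and i ≤ a, n ≤ a. Since a ≤ n, n = a. From v | n, v | a. Since lcm(l, g) | a, lcm(lcm(l, g), v) | a.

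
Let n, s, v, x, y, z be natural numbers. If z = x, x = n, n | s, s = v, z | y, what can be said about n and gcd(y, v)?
n | gcd(y, v)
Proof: z = x and z | y, thus x | y. x = n, so n | y. Since s = v and n | s, n | v. n | y, so n | gcd(y, v).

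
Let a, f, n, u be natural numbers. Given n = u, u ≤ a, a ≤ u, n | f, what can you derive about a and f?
a | f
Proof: u ≤ a and a ≤ u, therefore u = a. Since n = u, n = a. Since n | f, a | f.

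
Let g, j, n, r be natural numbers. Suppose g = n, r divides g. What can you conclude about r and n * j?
r divides n * j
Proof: g = n and r divides g, thus r divides n. Then r divides n * j.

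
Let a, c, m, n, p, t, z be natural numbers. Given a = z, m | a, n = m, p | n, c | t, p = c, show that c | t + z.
Because n = m and p | n, p | m. a = z and m | a, so m | z. p | m, so p | z. Since p = c, c | z. From c | t, c | t + z.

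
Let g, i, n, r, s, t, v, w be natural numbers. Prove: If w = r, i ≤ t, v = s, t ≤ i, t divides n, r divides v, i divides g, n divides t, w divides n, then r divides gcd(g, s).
w = r and w divides n, therefore r divides n. i ≤ t and t ≤ i, so i = t. From t divides n and n divides t, t = n. From i = t, i = n. i divides g, so n divides g. Since r divides n, r divides g. v = s and r divides v, so r divides s. r divides g, so r divides gcd(g, s).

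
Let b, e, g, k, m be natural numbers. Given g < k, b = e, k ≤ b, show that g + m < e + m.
b = e and k ≤ b, thus k ≤ e. Since g < k, g < e. Then g + m < e + m.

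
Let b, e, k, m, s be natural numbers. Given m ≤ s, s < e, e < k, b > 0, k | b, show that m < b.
k | b and b > 0, hence k ≤ b. e < k, so e < b. Because s < e, s < b. m ≤ s, so m < b.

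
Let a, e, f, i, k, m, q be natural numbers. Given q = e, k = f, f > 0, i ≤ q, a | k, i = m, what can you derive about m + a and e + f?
m + a ≤ e + f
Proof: i = m and i ≤ q, thus m ≤ q. Since q = e, m ≤ e. k = f and a | k, so a | f. f > 0, so a ≤ f. Since m ≤ e, m + a ≤ e + f.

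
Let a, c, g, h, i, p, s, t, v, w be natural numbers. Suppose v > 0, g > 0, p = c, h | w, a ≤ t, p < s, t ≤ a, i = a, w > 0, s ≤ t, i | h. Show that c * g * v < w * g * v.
From p < s and s ≤ t, p < t. Since p = c, c < t. From a ≤ t and t ≤ a, a = t. Since i = a, i = t. Because i | h and h | w, i | w. w > 0, so i ≤ w. From i = t, t ≤ w. c < t, so c < w. g > 0, so c * g < w * g. From v > 0, c * g * v < w * g * v.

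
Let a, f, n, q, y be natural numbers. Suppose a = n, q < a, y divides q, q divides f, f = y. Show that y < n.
f = y and q divides f, so q divides y. Because y divides q, q = y. Since q < a, y < a. Since a = n, y < n.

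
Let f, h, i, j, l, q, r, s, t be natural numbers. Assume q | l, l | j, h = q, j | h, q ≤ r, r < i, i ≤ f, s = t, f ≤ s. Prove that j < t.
q | l and l | j, therefore q | j. Since h = q and j | h, j | q. Since q | j, q = j. q ≤ r and r < i, hence q < i. i ≤ f, so q < f. q = j, so j < f. From s = t and f ≤ s, f ≤ t. From j < f, j < t.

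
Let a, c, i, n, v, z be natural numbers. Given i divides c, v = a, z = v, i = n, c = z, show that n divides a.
Since z = v and v = a, z = a. c = z and i divides c, so i divides z. Since i = n, n divides z. z = a, so n divides a.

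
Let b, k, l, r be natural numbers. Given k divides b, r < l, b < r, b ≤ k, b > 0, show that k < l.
k divides b and b > 0, so k ≤ b. Since b ≤ k, b = k. b < r and r < l, thus b < l. Since b = k, k < l.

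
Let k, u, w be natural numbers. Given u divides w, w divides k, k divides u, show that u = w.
w divides k and k divides u, hence w divides u. Because u divides w, u = w.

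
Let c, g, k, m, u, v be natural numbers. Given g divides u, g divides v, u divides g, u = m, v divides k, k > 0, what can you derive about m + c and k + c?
m + c ≤ k + c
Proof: g divides u and u divides g, therefore g = u. Because g divides v and v divides k, g divides k. g = u, so u divides k. k > 0, so u ≤ k. u = m, so m ≤ k. Then m + c ≤ k + c.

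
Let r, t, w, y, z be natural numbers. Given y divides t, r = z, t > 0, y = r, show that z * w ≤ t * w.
y = r and r = z, thus y = z. y divides t, so z divides t. t > 0, so z ≤ t. By multiplying by a non-negative, z * w ≤ t * w.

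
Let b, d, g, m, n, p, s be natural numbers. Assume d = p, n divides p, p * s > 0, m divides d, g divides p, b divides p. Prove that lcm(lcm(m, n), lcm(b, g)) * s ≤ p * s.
From d = p and m divides d, m divides p. n divides p, so lcm(m, n) divides p. b divides p and g divides p, hence lcm(b, g) divides p. lcm(m, n) divides p, so lcm(lcm(m, n), lcm(b, g)) divides p. Then lcm(lcm(m, n), lcm(b, g)) * s divides p * s. Since p * s > 0, lcm(lcm(m, n), lcm(b, g)) * s ≤ p * s.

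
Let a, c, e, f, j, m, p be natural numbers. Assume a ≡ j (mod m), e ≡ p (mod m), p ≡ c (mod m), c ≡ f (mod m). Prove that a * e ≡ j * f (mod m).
From e ≡ p (mod m) and p ≡ c (mod m), e ≡ c (mod m). From c ≡ f (mod m), e ≡ f (mod m). Combining with a ≡ j (mod m), by multiplying congruences, a * e ≡ j * f (mod m).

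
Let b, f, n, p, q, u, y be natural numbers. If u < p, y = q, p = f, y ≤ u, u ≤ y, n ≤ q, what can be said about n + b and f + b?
n + b < f + b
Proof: Since u ≤ y and y ≤ u, u = y. y = q, so u = q. From p = f and u < p, u < f. u = q, so q < f. n ≤ q, so n < f. Then n + b < f + b.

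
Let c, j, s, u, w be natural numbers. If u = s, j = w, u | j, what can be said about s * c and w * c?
s * c | w * c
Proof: j = w and u | j, so u | w. Since u = s, s | w. Then s * c | w * c.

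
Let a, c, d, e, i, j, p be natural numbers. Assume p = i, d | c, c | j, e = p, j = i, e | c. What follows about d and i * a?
d | i * a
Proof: j = i and c | j, so c | i. Since e = p and p = i, e = i. e | c, so i | c. Since c | i, c = i. Since d | c, d | i. Then d | i * a.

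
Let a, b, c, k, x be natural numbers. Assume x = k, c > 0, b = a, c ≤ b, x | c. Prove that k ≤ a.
x = k and x | c, thus k | c. From c > 0, k ≤ c. b = a and c ≤ b, therefore c ≤ a. k ≤ c, so k ≤ a.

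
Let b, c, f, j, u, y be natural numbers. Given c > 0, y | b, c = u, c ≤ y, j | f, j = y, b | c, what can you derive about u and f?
u | f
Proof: y | b and b | c, therefore y | c. Because c > 0, y ≤ c. c ≤ y, so y = c. Since j = y, j = c. c = u, so j = u. j | f, so u | f.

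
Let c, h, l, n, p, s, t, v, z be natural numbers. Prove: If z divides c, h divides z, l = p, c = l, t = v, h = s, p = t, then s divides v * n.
From p = t and t = v, p = v. Since c = l and z divides c, z divides l. From h divides z, h divides l. l = p, so h divides p. h = s, so s divides p. p = v, so s divides v. Then s divides v * n.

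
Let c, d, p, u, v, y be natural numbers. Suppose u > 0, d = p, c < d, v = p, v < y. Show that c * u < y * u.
d = p and c < d, therefore c < p. v = p and v < y, so p < y. Since c < p, c < y. Using u > 0 and multiplying by a positive, c * u < y * u.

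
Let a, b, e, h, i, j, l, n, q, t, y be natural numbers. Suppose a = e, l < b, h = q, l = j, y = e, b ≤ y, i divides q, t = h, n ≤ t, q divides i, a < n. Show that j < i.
t = h and h = q, thus t = q. From q divides i and i divides q, q = i. From t = q, t = i. l = j and l < b, hence j < b. y = e and b ≤ y, so b ≤ e. Because a = e and a < n, e < n. b ≤ e, so b < n. j < b, so j < n. Since n ≤ t, j < t. t = i, so j < i.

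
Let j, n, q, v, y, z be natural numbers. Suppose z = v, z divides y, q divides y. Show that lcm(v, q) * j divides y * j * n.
z = v and z divides y, thus v divides y. q divides y, so lcm(v, q) divides y. Then lcm(v, q) * j divides y * j. Then lcm(v, q) * j divides y * j * n.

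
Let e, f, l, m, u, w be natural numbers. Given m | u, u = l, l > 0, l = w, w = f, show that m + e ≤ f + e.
l = w and w = f, thus l = f. u = l and m | u, thus m | l. Since l > 0, m ≤ l. Since l = f, m ≤ f. Then m + e ≤ f + e.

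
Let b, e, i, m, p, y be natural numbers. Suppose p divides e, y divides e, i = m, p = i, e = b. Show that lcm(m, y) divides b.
p = i and p divides e, so i divides e. Since i = m, m divides e. y divides e, so lcm(m, y) divides e. Since e = b, lcm(m, y) divides b.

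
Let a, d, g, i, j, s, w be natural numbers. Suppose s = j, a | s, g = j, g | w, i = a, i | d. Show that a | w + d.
From s = j and a | s, a | j. g = j and g | w, so j | w. Since a | j, a | w. i = a and i | d, hence a | d. a | w, so a | w + d.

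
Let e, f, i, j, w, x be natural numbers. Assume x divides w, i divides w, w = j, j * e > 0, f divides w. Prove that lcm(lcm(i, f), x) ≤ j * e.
From i divides w and f divides w, lcm(i, f) divides w. x divides w, so lcm(lcm(i, f), x) divides w. Since w = j, lcm(lcm(i, f), x) divides j. Then lcm(lcm(i, f), x) divides j * e. Since j * e > 0, lcm(lcm(i, f), x) ≤ j * e.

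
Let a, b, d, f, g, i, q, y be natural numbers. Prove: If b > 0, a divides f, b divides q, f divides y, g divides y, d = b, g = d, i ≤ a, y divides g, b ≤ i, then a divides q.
From b ≤ i and i ≤ a, b ≤ a. g = d and d = b, thus g = b. y divides g and g divides y, therefore y = g. Because a divides f and f divides y, a divides y. y = g, so a divides g. g = b, so a divides b. Since b > 0, a ≤ b. Because b ≤ a, b = a. From b divides q, a divides q.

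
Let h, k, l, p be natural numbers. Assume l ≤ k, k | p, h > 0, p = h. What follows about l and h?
l ≤ h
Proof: From p = h and k | p, k | h. h > 0, so k ≤ h. l ≤ k, so l ≤ h.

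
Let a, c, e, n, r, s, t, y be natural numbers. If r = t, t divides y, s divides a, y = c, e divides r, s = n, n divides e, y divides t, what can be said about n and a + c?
n divides a + c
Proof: s = n and s divides a, hence n divides a. t divides y and y divides t, thus t = y. r = t, so r = y. From y = c, r = c. Because n divides e and e divides r, n divides r. r = c, so n divides c. Since n divides a, n divides a + c.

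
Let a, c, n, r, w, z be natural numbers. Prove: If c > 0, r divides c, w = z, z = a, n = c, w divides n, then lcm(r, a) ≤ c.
w = z and z = a, hence w = a. Because n = c and w divides n, w divides c. Since w = a, a divides c. Since r divides c, lcm(r, a) divides c. From c > 0, lcm(r, a) ≤ c.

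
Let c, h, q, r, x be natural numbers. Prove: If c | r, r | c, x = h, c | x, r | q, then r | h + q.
c | r and r | c, hence c = r. x = h and c | x, therefore c | h. Since c = r, r | h. Because r | q, r | h + q.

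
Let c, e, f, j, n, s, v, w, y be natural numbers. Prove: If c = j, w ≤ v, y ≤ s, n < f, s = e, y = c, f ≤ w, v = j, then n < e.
f ≤ w and w ≤ v, therefore f ≤ v. Since v = j, f ≤ j. Since n < f, n < j. y = c and c = j, hence y = j. s = e and y ≤ s, therefore y ≤ e. Since y = j, j ≤ e. Since n < j, n < e.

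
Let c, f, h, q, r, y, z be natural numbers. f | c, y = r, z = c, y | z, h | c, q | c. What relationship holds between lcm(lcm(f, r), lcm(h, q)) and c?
lcm(lcm(f, r), lcm(h, q)) | c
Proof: Since z = c and y | z, y | c. Since y = r, r | c. Since f | c, lcm(f, r) | c. h | c and q | c, hence lcm(h, q) | c. Since lcm(f, r) | c, lcm(lcm(f, r), lcm(h, q)) | c.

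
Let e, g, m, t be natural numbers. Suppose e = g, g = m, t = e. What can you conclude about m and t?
m = t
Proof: t = e and e = g, therefore t = g. g = m, so t = m. Then m = t.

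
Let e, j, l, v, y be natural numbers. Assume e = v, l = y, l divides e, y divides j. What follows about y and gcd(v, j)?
y divides gcd(v, j)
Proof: l = y and l divides e, thus y divides e. Since e = v, y divides v. y divides j, so y divides gcd(v, j).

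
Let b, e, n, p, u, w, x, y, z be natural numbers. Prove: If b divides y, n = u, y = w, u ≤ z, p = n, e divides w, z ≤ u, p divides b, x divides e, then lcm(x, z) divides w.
Since x divides e and e divides w, x divides w. u ≤ z and z ≤ u, so u = z. p = n and n = u, thus p = u. p divides b and b divides y, thus p divides y. From y = w, p divides w. Because p = u, u divides w. u = z, so z divides w. x divides w, so lcm(x, z) divides w.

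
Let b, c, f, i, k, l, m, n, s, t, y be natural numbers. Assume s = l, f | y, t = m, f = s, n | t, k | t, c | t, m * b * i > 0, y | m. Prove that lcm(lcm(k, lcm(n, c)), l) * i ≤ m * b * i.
Because n | t and c | t, lcm(n, c) | t. Since k | t, lcm(k, lcm(n, c)) | t. Since t = m, lcm(k, lcm(n, c)) | m. f = s and f | y, thus s | y. s = l, so l | y. Since y | m, l | m. lcm(k, lcm(n, c)) | m, so lcm(lcm(k, lcm(n, c)), l) | m. Then lcm(lcm(k, lcm(n, c)), l) | m * b. Then lcm(lcm(k, lcm(n, c)), l) * i | m * b * i. Since m * b * i > 0, lcm(lcm(k, lcm(n, c)), l) * i ≤ m * b * i.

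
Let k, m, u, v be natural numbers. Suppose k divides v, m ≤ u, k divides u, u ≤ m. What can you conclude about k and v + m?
k divides v + m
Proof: u ≤ m and m ≤ u, so u = m. k divides u, so k divides m. k divides v, so k divides v + m.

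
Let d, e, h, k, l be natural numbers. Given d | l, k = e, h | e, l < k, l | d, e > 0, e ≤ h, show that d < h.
From l | d and d | l, l = d. h | e and e > 0, thus h ≤ e. e ≤ h, so e = h. From k = e, k = h. l < k, so l < h. Since l = d, d < h.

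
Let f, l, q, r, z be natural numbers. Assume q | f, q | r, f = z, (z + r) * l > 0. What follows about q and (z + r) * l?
q ≤ (z + r) * l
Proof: f = z and q | f, thus q | z. q | r, so q | z + r. Then q | (z + r) * l. (z + r) * l > 0, so q ≤ (z + r) * l.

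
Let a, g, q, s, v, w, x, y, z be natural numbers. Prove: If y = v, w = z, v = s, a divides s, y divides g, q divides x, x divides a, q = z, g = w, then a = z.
y = v and v = s, hence y = s. g = w and y divides g, thus y divides w. y = s, so s divides w. Since a divides s, a divides w. Because w = z, a divides z. q = z and q divides x, thus z divides x. Since x divides a, z divides a. a divides z, so a = z.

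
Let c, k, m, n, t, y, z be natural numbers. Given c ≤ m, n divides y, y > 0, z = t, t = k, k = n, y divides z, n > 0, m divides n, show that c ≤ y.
n divides y and y > 0, hence n ≤ y. From t = k and k = n, t = n. Since z = t, z = n. y divides z, so y divides n. Since n > 0, y ≤ n. Since n ≤ y, n = y. m divides n and n > 0, so m ≤ n. From n = y, m ≤ y. c ≤ m, so c ≤ y.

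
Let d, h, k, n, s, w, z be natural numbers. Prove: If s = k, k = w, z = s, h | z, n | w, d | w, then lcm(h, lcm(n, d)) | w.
Since s = k and k = w, s = w. From z = s and h | z, h | s. s = w, so h | w. n | w and d | w, thus lcm(n, d) | w. Because h | w, lcm(h, lcm(n, d)) | w.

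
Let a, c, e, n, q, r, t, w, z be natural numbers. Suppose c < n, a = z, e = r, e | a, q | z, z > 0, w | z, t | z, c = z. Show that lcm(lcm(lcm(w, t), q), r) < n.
w | z and t | z, therefore lcm(w, t) | z. q | z, so lcm(lcm(w, t), q) | z. Since e = r and e | a, r | a. From a = z, r | z. lcm(lcm(w, t), q) | z, so lcm(lcm(lcm(w, t), q), r) | z. Since z > 0, lcm(lcm(lcm(w, t), q), r) ≤ z. Because c = z and c < n, z < n. From lcm(lcm(lcm(w, t), q), r) ≤ z, lcm(lcm(lcm(w, t), q), r) < n.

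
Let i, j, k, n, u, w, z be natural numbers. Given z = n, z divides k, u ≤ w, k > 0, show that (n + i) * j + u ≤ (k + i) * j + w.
Since z divides k and k > 0, z ≤ k. Since z = n, n ≤ k. Then n + i ≤ k + i. By multiplying by a non-negative, (n + i) * j ≤ (k + i) * j. From u ≤ w, (n + i) * j + u ≤ (k + i) * j + w.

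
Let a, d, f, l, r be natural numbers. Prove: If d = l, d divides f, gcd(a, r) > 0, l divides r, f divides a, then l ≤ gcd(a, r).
d = l and d divides f, hence l divides f. Since f divides a, l divides a. Since l divides r, l divides gcd(a, r). Since gcd(a, r) > 0, l ≤ gcd(a, r).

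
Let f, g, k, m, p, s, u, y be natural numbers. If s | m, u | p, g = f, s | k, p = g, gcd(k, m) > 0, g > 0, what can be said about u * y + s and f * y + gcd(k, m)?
u * y + s ≤ f * y + gcd(k, m)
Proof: From p = g and u | p, u | g. Because g > 0, u ≤ g. g = f, so u ≤ f. Then u * y ≤ f * y. Since s | k and s | m, s | gcd(k, m). gcd(k, m) > 0, so s ≤ gcd(k, m). Since u * y ≤ f * y, u * y + s ≤ f * y + gcd(k, m).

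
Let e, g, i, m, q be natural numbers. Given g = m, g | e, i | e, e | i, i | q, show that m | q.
i | e and e | i, so i = e. i | q, so e | q. Since g | e, g | q. Since g = m, m | q.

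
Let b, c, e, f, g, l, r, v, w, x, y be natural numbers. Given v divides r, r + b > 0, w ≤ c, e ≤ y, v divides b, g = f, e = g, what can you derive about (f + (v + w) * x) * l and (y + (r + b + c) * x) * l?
(f + (v + w) * x) * l ≤ (y + (r + b + c) * x) * l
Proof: Because e = g and e ≤ y, g ≤ y. Because g = f, f ≤ y. Because v divides r and v divides b, v divides r + b. r + b > 0, so v ≤ r + b. Since w ≤ c, v + w ≤ r + b + c. By multiplying by a non-negative, (v + w) * x ≤ (r + b + c) * x. f ≤ y, so f + (v + w) * x ≤ y + (r + b + c) * x. By multiplying by a non-negative, (f + (v + w) * x) * l ≤ (y + (r + b + c) * x) * l.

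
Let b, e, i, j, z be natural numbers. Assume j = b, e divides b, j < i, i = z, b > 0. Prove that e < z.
e divides b and b > 0, hence e ≤ b. i = z and j < i, so j < z. Since j = b, b < z. From e ≤ b, e < z.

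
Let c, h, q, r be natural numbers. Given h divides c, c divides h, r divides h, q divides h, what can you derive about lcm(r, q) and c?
lcm(r, q) divides c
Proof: Since h divides c and c divides h, h = c. r divides h and q divides h, therefore lcm(r, q) divides h. Since h = c, lcm(r, q) divides c.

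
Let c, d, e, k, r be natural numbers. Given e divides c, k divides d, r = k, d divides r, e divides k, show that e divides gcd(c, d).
r = k and d divides r, thus d divides k. k divides d, so k = d. e divides k, so e divides d. Because e divides c, e divides gcd(c, d).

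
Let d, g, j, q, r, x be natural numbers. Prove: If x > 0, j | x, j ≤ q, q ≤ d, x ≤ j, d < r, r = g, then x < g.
Because j | x and x > 0, j ≤ x. x ≤ j, so j = x. Since q ≤ d and d < r, q < r. r = g, so q < g. j ≤ q, so j < g. j = x, so x < g.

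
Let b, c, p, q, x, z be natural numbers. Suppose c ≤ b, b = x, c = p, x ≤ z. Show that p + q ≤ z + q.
Since b = x and c ≤ b, c ≤ x. From c = p, p ≤ x. x ≤ z, so p ≤ z. Then p + q ≤ z + q.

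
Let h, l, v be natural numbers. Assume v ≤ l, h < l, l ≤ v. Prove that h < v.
l ≤ v and v ≤ l, hence l = v. Because h < l, h < v.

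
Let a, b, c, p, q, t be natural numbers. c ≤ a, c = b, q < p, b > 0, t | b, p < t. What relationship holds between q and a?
q < a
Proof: From q < p and p < t, q < t. t | b and b > 0, hence t ≤ b. Since q < t, q < b. From c = b and c ≤ a, b ≤ a. Since q < b, q < a.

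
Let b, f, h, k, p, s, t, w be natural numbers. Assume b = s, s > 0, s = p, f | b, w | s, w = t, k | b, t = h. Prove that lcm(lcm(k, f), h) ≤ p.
Since k | b and f | b, lcm(k, f) | b. Since b = s, lcm(k, f) | s. Since w = t and w | s, t | s. t = h, so h | s. lcm(k, f) | s, so lcm(lcm(k, f), h) | s. s > 0, so lcm(lcm(k, f), h) ≤ s. s = p, so lcm(lcm(k, f), h) ≤ p.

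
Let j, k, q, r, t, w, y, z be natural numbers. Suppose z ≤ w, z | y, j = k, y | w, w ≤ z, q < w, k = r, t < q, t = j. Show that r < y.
z ≤ w and w ≤ z, therefore z = w. Since z | y, w | y. Because y | w, w = y. From t = j and j = k, t = k. k = r, so t = r. Because t < q and q < w, t < w. t = r, so r < w. w = y, so r < y.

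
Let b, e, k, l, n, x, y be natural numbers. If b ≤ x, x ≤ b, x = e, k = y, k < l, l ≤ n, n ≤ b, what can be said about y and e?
y < e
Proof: Because b ≤ x and x ≤ b, b = x. x = e, so b = e. Since k = y and k < l, y < l. Because l ≤ n and n ≤ b, l ≤ b. Since y < l, y < b. b = e, so y < e.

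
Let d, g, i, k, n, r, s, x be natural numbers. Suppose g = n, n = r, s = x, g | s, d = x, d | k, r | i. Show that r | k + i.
Because g = n and n = r, g = r. Because s = x and g | s, g | x. d = x and d | k, so x | k. g | x, so g | k. g = r, so r | k. r | i, so r | k + i.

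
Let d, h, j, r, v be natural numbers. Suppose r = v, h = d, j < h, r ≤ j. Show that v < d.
r = v and r ≤ j, hence v ≤ j. h = d and j < h, so j < d. From v ≤ j, v < d.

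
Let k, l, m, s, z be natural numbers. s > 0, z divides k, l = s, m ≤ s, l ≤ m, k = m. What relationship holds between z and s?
z ≤ s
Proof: From l = s and l ≤ m, s ≤ m. Since m ≤ s, m = s. k = m, so k = s. Since z divides k, z divides s. Since s > 0, z ≤ s.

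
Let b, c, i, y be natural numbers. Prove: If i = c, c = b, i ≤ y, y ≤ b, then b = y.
Since i = c and c = b, i = b. From i ≤ y, b ≤ y. Since y ≤ b, b = y.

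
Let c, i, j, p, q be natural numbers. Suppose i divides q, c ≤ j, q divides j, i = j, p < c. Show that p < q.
Because i = j and i divides q, j divides q. q divides j, so j = q. p < c and c ≤ j, thus p < j. Since j = q, p < q.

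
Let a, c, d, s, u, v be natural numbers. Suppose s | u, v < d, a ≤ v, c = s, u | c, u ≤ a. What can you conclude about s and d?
s < d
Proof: c = s and u | c, thus u | s. From s | u, u = s. Since u ≤ a, s ≤ a. Because a ≤ v and v < d, a < d. Since s ≤ a, s < d.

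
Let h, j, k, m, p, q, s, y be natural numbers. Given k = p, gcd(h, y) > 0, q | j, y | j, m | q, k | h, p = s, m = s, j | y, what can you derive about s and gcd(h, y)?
s ≤ gcd(h, y)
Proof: k = p and p = s, thus k = s. k | h, so s | h. m = s and m | q, thus s | q. Because j | y and y | j, j = y. Because q | j, q | y. Since s | q, s | y. s | h, so s | gcd(h, y). gcd(h, y) > 0, so s ≤ gcd(h, y).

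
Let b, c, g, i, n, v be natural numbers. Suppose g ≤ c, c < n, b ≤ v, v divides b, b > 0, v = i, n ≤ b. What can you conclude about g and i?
g < i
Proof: Because g ≤ c and c < n, g < n. From v divides b and b > 0, v ≤ b. b ≤ v, so b = v. v = i, so b = i. n ≤ b, so n ≤ i. Because g < n, g < i.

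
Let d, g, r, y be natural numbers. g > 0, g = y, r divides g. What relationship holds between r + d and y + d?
r + d ≤ y + d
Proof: r divides g and g > 0, therefore r ≤ g. Since g = y, r ≤ y. Then r + d ≤ y + d.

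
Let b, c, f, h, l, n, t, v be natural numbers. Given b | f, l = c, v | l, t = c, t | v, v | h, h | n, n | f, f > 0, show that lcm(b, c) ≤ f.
From l = c and v | l, v | c. t = c and t | v, hence c | v. v | c, so v = c. v | h and h | n, so v | n. n | f, so v | f. Since v = c, c | f. Since b | f, lcm(b, c) | f. Since f > 0, lcm(b, c) ≤ f.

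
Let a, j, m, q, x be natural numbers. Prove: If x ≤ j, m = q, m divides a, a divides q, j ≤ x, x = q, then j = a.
From j ≤ x and x ≤ j, j = x. x = q, so j = q. Because m = q and m divides a, q divides a. a divides q, so q = a. Because j = q, j = a.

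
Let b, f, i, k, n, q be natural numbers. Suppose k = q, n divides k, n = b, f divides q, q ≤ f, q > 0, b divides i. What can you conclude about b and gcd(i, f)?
b divides gcd(i, f)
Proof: f divides q and q > 0, so f ≤ q. Since q ≤ f, q = f. k = q and n divides k, thus n divides q. Since q = f, n divides f. Since n = b, b divides f. Since b divides i, b divides gcd(i, f).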